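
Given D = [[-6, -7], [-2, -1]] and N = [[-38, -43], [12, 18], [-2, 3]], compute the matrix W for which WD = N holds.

W = [[6, 1], [-3, 3], [-1, 4]]

D is on the right of W, so right-multiply by D⁻¹: W = ND⁻¹.
D has determinant -8; D⁻¹ = [[1/8, -7/8], [-1/4, 3/4]].
W = ND⁻¹ = [[-38, -43], [12, 18], [-2, 3]] · [[1/8, -7/8], [-1/4, 3/4]] = [[6, 1], [-3, 3], [-1, 4]].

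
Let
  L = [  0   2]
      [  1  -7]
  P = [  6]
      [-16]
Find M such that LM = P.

Left-multiplying both sides by L⁻¹ gives M = L⁻¹P.
det L = -2; the adjugate gives L⁻¹ = [[7/2, 1], [1/2, 0]].
M = L⁻¹P = [[7/2, 1], [1/2, 0]] · [[6], [-16]] = [[5], [3]].

M = [[5], [3]]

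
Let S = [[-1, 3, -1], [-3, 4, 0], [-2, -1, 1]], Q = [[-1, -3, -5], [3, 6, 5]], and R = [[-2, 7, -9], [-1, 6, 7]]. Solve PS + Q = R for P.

PS = R − Q = [[-1, 10, -4], [-4, 0, 2]].
Since S sits to the right of P, P = (R − Q)S⁻¹.
det S = -6; the adjugate gives S⁻¹ = [[-2/3, 1/3, -2/3], [-1/2, 1/2, -1/2], [-11/6, 7/6, -5/6]].
P = (R − Q)S⁻¹ = [[3, 0, -1], [-1, 1, 1]].

P = [[3, 0, -1], [-1, 1, 1]]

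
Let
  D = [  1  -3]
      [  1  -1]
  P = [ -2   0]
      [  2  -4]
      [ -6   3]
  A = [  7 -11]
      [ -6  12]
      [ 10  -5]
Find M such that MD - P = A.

M = [[3, 2], [-2, -2], [-1, 5]]

MD = A + P = [[5, -11], [-4, 8], [4, -2]].
D is on the right of M, so right-multiply by D⁻¹: M = (A + P)D⁻¹.
det D = 2, so D⁻¹ = [[-1/2, 3/2], [-1/2, 1/2]].
M = (A + P)D⁻¹ = [[3, 2], [-2, -2], [-1, 5]].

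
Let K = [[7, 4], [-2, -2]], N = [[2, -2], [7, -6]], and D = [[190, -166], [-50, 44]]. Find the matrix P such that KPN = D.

P = [[1, 4], [1, -1]]

P = K⁻¹DN⁻¹ (apply K⁻¹ on the left and N⁻¹ on the right).
det K = -6, so K⁻¹ = [[1/3, 2/3], [-1/3, -7/6]].
N has determinant 2; N⁻¹ = [[-3, 1], [-7/2, 1]].
K⁻¹D = [[30, -26], [-5, 4]].
P = (K⁻¹D)N⁻¹ = [[1, 4], [1, -1]].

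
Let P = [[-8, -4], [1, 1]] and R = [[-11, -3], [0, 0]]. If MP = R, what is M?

Right-multiplying both sides by P⁻¹ gives M = RP⁻¹.
P has determinant -4; P⁻¹ = [[-1/4, -1], [1/4, 2]].
M = RP⁻¹ = [[-11, -3], [0, 0]] · [[-1/4, -1], [1/4, 2]] = [[2, 5], [0, 0]].

M = [[2, 5], [0, 0]]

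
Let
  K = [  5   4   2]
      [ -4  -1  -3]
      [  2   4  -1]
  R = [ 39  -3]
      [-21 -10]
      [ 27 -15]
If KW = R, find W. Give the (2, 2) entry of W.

Left-multiplying both sides by K⁻¹ gives W = K⁻¹R.
det K = -3; the adjugate gives K⁻¹ = [[-13/3, -4, 10/3], [10/3, 3, -7/3], [14/3, 4, -11/3]].
W = K⁻¹R = [[-13/3, -4, 10/3], [10/3, 3, -7/3], [14/3, 4, -11/3]] · [[39, -3], [-21, -10], [27, -15]] = [[5, 3], [4, -5], [-1, 1]].

-5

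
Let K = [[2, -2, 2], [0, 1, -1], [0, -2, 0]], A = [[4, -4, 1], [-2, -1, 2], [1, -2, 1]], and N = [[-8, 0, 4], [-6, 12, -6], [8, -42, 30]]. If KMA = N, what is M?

M = [[-2, 0, -2], [-3, -5, -2], [-3, -5, 4]]

Left-multiply by K⁻¹ and right-multiply by A⁻¹: M = K⁻¹NA⁻¹.
det K = -4, so K⁻¹ = [[1/2, 1, 0], [0, 0, -1/2], [0, -1, -1/2]].
det A = 1; the adjugate gives A⁻¹ = [[3, 2, -7], [4, 3, -10], [5, 4, -12]].
K⁻¹N = [[-10, 12, -4], [-4, 21, -15], [2, 9, -9]].
M = (K⁻¹N)A⁻¹ = [[-2, 0, -2], [-3, -5, -2], [-3, -5, 4]].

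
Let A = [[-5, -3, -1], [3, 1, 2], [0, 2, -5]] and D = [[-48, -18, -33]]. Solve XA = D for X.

X = [[6, -6, 3]]

Right-multiplying both sides by A⁻¹ gives X = DA⁻¹.
det A = -6; the adjugate gives A⁻¹ = [[3/2, 17/6, 5/6], [-5/2, -25/6, -7/6], [-1, -5/3, -2/3]].
X = DA⁻¹ = [[-48, -18, -33]] · [[3/2, 17/6, 5/6], [-5/2, -25/6, -7/6], [-1, -5/3, -2/3]] = [[6, -6, 3]].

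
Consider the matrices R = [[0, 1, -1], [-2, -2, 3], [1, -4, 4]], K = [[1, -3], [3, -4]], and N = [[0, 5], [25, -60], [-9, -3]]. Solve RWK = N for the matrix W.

W = R⁻¹NK⁻¹ (apply R⁻¹ on the left and K⁻¹ on the right).
R has determinant 1; R⁻¹ = [[4, 0, 1], [11, 1, 2], [10, 1, 2]].
K has determinant 5; K⁻¹ = [[-4/5, 3/5], [-3/5, 1/5]].
R⁻¹N = [[-9, 17], [7, -11], [7, -16]].
W = (R⁻¹N)K⁻¹ = [[-3, -2], [1, 2], [4, 1]].

W = [[-3, -2], [1, 2], [4, 1]]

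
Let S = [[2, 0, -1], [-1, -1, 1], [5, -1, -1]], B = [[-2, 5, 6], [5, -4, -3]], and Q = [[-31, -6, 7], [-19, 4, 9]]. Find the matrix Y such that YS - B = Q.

YS = Q + B = [[-33, -1, 13], [-14, 0, 6]].
Since S sits to the right of Y, Y = (Q + B)S⁻¹.
S has determinant -2; S⁻¹ = [[-1, -1/2, 1/2], [-2, -3/2, 1/2], [-3, -1, 1]].
Y = (Q + B)S⁻¹ = [[-4, 5, -4], [-4, 1, -1]].

Y = [[-4, 5, -4], [-4, 1, -1]]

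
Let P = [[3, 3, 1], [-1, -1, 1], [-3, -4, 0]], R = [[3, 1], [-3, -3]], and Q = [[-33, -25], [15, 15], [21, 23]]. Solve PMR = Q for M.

M = P⁻¹QR⁻¹ (apply P⁻¹ on the left and R⁻¹ on the right).
det P = 4, so P⁻¹ = [[1, -1, 1], [-3/4, 3/4, -1], [1/4, 3/4, 0]].
det R = -6; the adjugate gives R⁻¹ = [[1/2, 1/6], [-1/2, -1/2]].
P⁻¹Q = [[-27, -17], [15, 7], [3, 5]].
M = (P⁻¹Q)R⁻¹ = [[-5, 4], [4, -1], [-1, -2]].

M = [[-5, 4], [4, -1], [-1, -2]]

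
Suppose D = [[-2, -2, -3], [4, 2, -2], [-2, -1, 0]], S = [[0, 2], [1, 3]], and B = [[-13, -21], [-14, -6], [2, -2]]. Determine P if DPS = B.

P = D⁻¹BS⁻¹ (apply D⁻¹ on the left and S⁻¹ on the right).
det D = -4, so D⁻¹ = [[1/2, -3/4, -5/2], [-1, 3/2, 4], [0, -1/2, -1]].
det S = -2; the adjugate gives S⁻¹ = [[-3/2, 1], [1/2, 0]].
D⁻¹B = [[-1, -1], [0, 4], [5, 5]].
P = (D⁻¹B)S⁻¹ = [[1, -1], [2, 0], [-5, 5]].

P = [[1, -1], [2, 0], [-5, 5]]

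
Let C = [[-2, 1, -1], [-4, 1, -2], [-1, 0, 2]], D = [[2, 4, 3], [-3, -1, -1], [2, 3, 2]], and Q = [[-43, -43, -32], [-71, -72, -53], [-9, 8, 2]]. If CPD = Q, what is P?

P = [[1, -3, 1], [-2, 3, -1], [-1, 2, 5]]

Isolating P: multiply by C⁻¹ from the left and D⁻¹ from the right, so P = C⁻¹QD⁻¹.
det C = 5, so C⁻¹ = [[2/5, -2/5, -1/5], [2, -1, 0], [1/5, -1/5, 2/5]].
D has determinant -3; D⁻¹ = [[-1/3, -1/3, 1/3], [-4/3, 2/3, 7/3], [7/3, -2/3, -10/3]].
C⁻¹Q = [[13, 10, 8], [-15, -14, -11], [2, 9, 5]].
P = (C⁻¹Q)D⁻¹ = [[1, -3, 1], [-2, 3, -1], [-1, 2, 5]].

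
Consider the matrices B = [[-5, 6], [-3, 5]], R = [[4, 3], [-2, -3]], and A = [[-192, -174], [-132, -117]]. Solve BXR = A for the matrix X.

X = [[4, -4], [-3, 0]]

Isolating X: multiply by B⁻¹ from the left and R⁻¹ from the right, so X = B⁻¹AR⁻¹.
det B = -7, so B⁻¹ = [[-5/7, 6/7], [-3/7, 5/7]].
R has determinant -6; R⁻¹ = [[1/2, 1/2], [-1/3, -2/3]].
B⁻¹A = [[24, 24], [-12, -9]].
X = (B⁻¹A)R⁻¹ = [[4, -4], [-3, 0]].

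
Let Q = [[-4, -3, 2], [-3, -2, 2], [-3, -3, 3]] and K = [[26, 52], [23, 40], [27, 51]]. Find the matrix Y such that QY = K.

Y = [[-5, -6], [2, -6], [6, 5]]

Q is on the left of Y, so left-multiply by Q⁻¹: Y = Q⁻¹K.
det Q = -3; the adjugate gives Q⁻¹ = [[0, -1, 2/3], [-1, 2, -2/3], [-1, 1, 1/3]].
Y = Q⁻¹K = [[0, -1, 2/3], [-1, 2, -2/3], [-1, 1, 1/3]] · [[26, 52], [23, 40], [27, 51]] = [[-5, -6], [2, -6], [6, 5]].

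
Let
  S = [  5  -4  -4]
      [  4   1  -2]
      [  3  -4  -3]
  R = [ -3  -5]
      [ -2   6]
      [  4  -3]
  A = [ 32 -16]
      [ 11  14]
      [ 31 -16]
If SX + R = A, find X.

SX = A − R = [[35, -11], [13, 8], [27, -13]].
Left-multiplying both sides by S⁻¹ gives X = S⁻¹(A − R).
det S = -3, so S⁻¹ = [[11/3, -4/3, -4], [-2, 1, 2], [19/3, -8/3, -7]].
X = S⁻¹(A − R) = [[3, 1], [-3, 4], [-2, 0]].

X = [[3, 1], [-3, 4], [-2, 0]]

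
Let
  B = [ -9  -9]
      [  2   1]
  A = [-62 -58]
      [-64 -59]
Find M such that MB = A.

B is on the right of M, so right-multiply by B⁻¹: M = AB⁻¹.
det B = 9; the adjugate gives B⁻¹ = [[1/9, 1], [-2/9, -1]].
M = AB⁻¹ = [[-62, -58], [-64, -59]] · [[1/9, 1], [-2/9, -1]] = [[6, -4], [6, -5]].

M = [[6, -4], [6, -5]]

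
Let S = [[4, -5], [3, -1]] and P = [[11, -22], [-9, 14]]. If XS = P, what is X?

X = [[5, -3], [-3, 1]]

Right-multiplying both sides by S⁻¹ gives X = PS⁻¹.
S has determinant 11; S⁻¹ = [[-1/11, 5/11], [-3/11, 4/11]].
X = PS⁻¹ = [[11, -22], [-9, 14]] · [[-1/11, 5/11], [-3/11, 4/11]] = [[5, -3], [-3, 1]].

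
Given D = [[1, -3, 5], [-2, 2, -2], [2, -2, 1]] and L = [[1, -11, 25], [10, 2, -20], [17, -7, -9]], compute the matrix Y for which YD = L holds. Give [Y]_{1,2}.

D is on the right of Y, so right-multiply by D⁻¹: Y = LD⁻¹.
det D = 4; the adjugate gives D⁻¹ = [[-1/2, -7/4, -1], [-1/2, -9/4, -2], [0, -1, -1]].
Y = LD⁻¹ = [[1, -11, 25], [10, 2, -20], [17, -7, -9]] · [[-1/2, -7/4, -1], [-1/2, -9/4, -2], [0, -1, -1]] = [[5, -2, -4], [-6, -2, 6], [-5, -5, 6]].

-2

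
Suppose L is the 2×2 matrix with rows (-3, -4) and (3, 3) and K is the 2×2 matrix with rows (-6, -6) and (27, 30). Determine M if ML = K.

Right-multiplying both sides by L⁻¹ gives M = KL⁻¹.
det L = 3, so L⁻¹ = [[1, 4/3], [-1, -1]].
M = KL⁻¹ = [[-6, -6], [27, 30]] · [[1, 4/3], [-1, -1]] = [[0, -2], [-3, 6]].

M = [[0, -2], [-3, 6]]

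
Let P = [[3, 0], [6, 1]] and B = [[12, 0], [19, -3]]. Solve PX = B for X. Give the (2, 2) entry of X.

Since P multiplies X on the left, X = P⁻¹B.
P has determinant 3; P⁻¹ = [[1/3, 0], [-2, 1]].
X = P⁻¹B = [[1/3, 0], [-2, 1]] · [[12, 0], [19, -3]] = [[4, 0], [-5, -3]].

-3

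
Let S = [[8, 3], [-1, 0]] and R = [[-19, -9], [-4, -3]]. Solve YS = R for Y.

Y = [[-3, -5], [-1, -4]]

S is on the right of Y, so right-multiply by S⁻¹: Y = RS⁻¹.
S has determinant 3; S⁻¹ = [[0, -1], [1/3, 8/3]].
Y = RS⁻¹ = [[-19, -9], [-4, -3]] · [[0, -1], [1/3, 8/3]] = [[-3, -5], [-1, -4]].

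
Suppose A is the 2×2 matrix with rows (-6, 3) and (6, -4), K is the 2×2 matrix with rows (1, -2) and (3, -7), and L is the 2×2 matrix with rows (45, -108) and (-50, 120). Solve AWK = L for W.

W = A⁻¹LK⁻¹ (apply A⁻¹ on the left and K⁻¹ on the right).
det A = 6; the adjugate gives A⁻¹ = [[-2/3, -1/2], [-1, -1]].
det K = -1; the adjugate gives K⁻¹ = [[7, -2], [3, -1]].
A⁻¹L = [[-5, 12], [5, -12]].
W = (A⁻¹L)K⁻¹ = [[1, -2], [-1, 2]].

W = [[1, -2], [-1, 2]]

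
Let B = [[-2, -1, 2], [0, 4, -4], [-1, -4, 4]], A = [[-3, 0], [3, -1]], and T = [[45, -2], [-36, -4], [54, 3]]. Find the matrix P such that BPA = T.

Left-multiply by B⁻¹ and right-multiply by A⁻¹: P = B⁻¹TA⁻¹.
det B = 4; the adjugate gives B⁻¹ = [[0, -1, -1], [1, -3/2, -2], [1, -7/4, -2]].
A has determinant 3; A⁻¹ = [[-1/3, 0], [-1, -1]].
B⁻¹T = [[-18, 1], [-9, -2], [0, -1]].
P = (B⁻¹T)A⁻¹ = [[5, -1], [5, 2], [1, 1]].

P = [[5, -1], [5, 2], [1, 1]]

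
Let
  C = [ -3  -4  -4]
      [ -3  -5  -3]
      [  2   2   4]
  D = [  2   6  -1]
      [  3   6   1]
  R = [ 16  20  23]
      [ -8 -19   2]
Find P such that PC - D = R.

PC = R + D = [[18, 26, 22], [-5, -13, 3]].
C is on the right of P, so right-multiply by C⁻¹: P = (R + D)C⁻¹.
det C = 2; the adjugate gives C⁻¹ = [[-7, 4, -4], [3, -2, 3/2], [2, -1, 3/2]].
P = (R + D)C⁻¹ = [[-4, -2, 0], [2, 3, 5]].

P = [[-4, -2, 0], [2, 3, 5]]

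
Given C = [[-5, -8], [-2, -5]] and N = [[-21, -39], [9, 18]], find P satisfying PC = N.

P = [[3, 3], [-1, -2]]

C is on the right of P, so right-multiply by C⁻¹: P = NC⁻¹.
C has determinant 9; C⁻¹ = [[-5/9, 8/9], [2/9, -5/9]].
P = NC⁻¹ = [[-21, -39], [9, 18]] · [[-5/9, 8/9], [2/9, -5/9]] = [[3, 3], [-1, -2]].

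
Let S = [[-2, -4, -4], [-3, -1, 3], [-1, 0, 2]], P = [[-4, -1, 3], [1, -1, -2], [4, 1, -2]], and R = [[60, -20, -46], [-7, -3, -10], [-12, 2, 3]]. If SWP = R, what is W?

W = [[1, -4, 1], [-3, -1, -4], [-4, -4, -5]]

W = S⁻¹RP⁻¹ (apply S⁻¹ on the left and P⁻¹ on the right).
det S = -4, so S⁻¹ = [[1/2, -2, 4], [-3/4, 2, -9/2], [1/4, -1, 5/2]].
P has determinant 5; P⁻¹ = [[4/5, 1/5, 1], [-6/5, -4/5, -1], [1, 0, 1]].
S⁻¹R = [[-4, 4, 9], [-5, 0, 1], [-8, 3, 6]].
W = (S⁻¹R)P⁻¹ = [[1, -4, 1], [-3, -1, -4], [-4, -4, -5]].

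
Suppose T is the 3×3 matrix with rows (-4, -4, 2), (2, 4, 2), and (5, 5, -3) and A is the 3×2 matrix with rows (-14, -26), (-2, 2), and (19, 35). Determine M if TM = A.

T is on the left of M, so left-multiply by T⁻¹: M = T⁻¹A.
T has determinant 4; T⁻¹ = [[-11/2, -1/2, -4], [4, 1/2, 3], [-5/2, 0, -2]].
M = T⁻¹A = [[-11/2, -1/2, -4], [4, 1/2, 3], [-5/2, 0, -2]] · [[-14, -26], [-2, 2], [19, 35]] = [[2, 2], [0, 2], [-3, -5]].

M = [[2, 2], [0, 2], [-3, -5]]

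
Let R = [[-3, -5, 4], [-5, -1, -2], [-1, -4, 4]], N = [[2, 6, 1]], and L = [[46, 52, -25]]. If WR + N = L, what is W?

WR = L − N = [[44, 46, -26]].
R is on the right of W, so right-multiply by R⁻¹: W = (L − N)R⁻¹.
det R = 2, so R⁻¹ = [[-6, 2, 7], [11, -4, -13], [19/2, -7/2, -11]].
W = (L − N)R⁻¹ = [[-5, -5, -4]].

W = [[-5, -5, -4]]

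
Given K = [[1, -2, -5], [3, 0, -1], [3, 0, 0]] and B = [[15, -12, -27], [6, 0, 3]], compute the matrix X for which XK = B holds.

X = [[6, -3, 6], [0, -3, 5]]

Right-multiplying both sides by K⁻¹ gives X = BK⁻¹.
K has determinant 6; K⁻¹ = [[0, 0, 1/3], [-1/2, 5/2, -7/3], [0, -1, 1]].
X = BK⁻¹ = [[15, -12, -27], [6, 0, 3]] · [[0, 0, 1/3], [-1/2, 5/2, -7/3], [0, -1, 1]] = [[6, -3, 6], [0, -3, 5]].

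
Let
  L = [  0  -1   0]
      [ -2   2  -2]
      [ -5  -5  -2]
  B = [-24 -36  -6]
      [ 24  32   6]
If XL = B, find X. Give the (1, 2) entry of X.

L is on the right of X, so right-multiply by L⁻¹: X = BL⁻¹.
det L = -6; the adjugate gives L⁻¹ = [[7/3, 1/3, -1/3], [-1, 0, 0], [-10/3, -5/6, 1/3]].
X = BL⁻¹ = [[-24, -36, -6], [24, 32, 6]] · [[7/3, 1/3, -1/3], [-1, 0, 0], [-10/3, -5/6, 1/3]] = [[0, -3, 6], [4, 3, -6]].

-3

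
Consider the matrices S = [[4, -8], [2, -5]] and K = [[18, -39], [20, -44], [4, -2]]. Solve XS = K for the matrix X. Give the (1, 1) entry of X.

3

S is on the right of X, so right-multiply by S⁻¹: X = KS⁻¹.
det S = -4; the adjugate gives S⁻¹ = [[5/4, -2], [1/2, -1]].
X = KS⁻¹ = [[18, -39], [20, -44], [4, -2]] · [[5/4, -2], [1/2, -1]] = [[3, 3], [3, 4], [4, -6]].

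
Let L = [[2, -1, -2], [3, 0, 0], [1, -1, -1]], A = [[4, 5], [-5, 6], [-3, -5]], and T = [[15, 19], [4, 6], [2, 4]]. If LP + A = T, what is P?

LP = T − A = [[11, 14], [9, 0], [5, 9]].
L is on the left of P, so left-multiply by L⁻¹: P = L⁻¹(T − A).
det L = 3, so L⁻¹ = [[0, 1/3, 0], [1, 0, -2], [-1, 1/3, 1]].
P = L⁻¹(T − A) = [[3, 0], [1, -4], [-3, -5]].

P = [[3, 0], [1, -4], [-3, -5]]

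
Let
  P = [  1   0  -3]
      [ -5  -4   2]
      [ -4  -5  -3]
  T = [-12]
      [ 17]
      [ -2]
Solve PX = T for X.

Left-multiplying both sides by P⁻¹ gives X = P⁻¹T.
det P = -5, so P⁻¹ = [[-22/5, -3, 12/5], [23/5, 3, -13/5], [-9/5, -1, 4/5]].
X = P⁻¹T = [[-22/5, -3, 12/5], [23/5, 3, -13/5], [-9/5, -1, 4/5]] · [[-12], [17], [-2]] = [[-3], [1], [3]].

X = [[-3], [1], [3]]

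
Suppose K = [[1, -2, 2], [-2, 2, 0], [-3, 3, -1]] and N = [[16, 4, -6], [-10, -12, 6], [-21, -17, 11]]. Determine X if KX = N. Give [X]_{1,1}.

Since K multiplies X on the left, X = K⁻¹N.
K has determinant 2; K⁻¹ = [[-1, 2, -2], [-1, 5/2, -2], [0, 3/2, -1]].
X = K⁻¹N = [[-1, 2, -2], [-1, 5/2, -2], [0, 3/2, -1]] · [[16, 4, -6], [-10, -12, 6], [-21, -17, 11]] = [[6, 6, -4], [1, 0, -1], [6, -1, -2]].

6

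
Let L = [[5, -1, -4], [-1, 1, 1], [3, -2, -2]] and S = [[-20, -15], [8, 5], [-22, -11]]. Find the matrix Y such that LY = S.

Y = [[-6, -1], [6, 2], [-4, 2]]

Left-multiplying both sides by L⁻¹ gives Y = L⁻¹S.
det L = 3; the adjugate gives L⁻¹ = [[0, 2, 1], [1/3, 2/3, -1/3], [-1/3, 7/3, 4/3]].
Y = L⁻¹S = [[0, 2, 1], [1/3, 2/3, -1/3], [-1/3, 7/3, 4/3]] · [[-20, -15], [8, 5], [-22, -11]] = [[-6, -1], [6, 2], [-4, 2]].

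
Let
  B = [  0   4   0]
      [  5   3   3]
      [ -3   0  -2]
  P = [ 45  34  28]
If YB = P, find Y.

B is on the right of Y, so right-multiply by B⁻¹: Y = PB⁻¹.
det B = 4, so B⁻¹ = [[-3/2, 2, 3], [1/4, 0, 0], [9/4, -3, -5]].
Y = PB⁻¹ = [[45, 34, 28]] · [[-3/2, 2, 3], [1/4, 0, 0], [9/4, -3, -5]] = [[4, 6, -5]].

Y = [[4, 6, -5]]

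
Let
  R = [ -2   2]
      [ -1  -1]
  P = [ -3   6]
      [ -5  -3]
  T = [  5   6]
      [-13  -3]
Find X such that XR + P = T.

XR = T − P = [[8, 0], [-8, 0]].
Right-multiplying both sides by R⁻¹ gives X = (T − P)R⁻¹.
det R = 4; the adjugate gives R⁻¹ = [[-1/4, -1/2], [1/4, -1/2]].
X = (T − P)R⁻¹ = [[-2, -4], [2, 4]].

X = [[-2, -4], [2, 4]]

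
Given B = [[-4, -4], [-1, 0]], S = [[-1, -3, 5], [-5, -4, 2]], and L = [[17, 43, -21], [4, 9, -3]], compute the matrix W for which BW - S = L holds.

BW = L + S = [[16, 40, -16], [-1, 5, -1]].
Since B multiplies W on the left, W = B⁻¹(L + S).
B has determinant -4; B⁻¹ = [[0, -1], [-1/4, 1]].
W = B⁻¹(L + S) = [[1, -5, 1], [-5, -5, 3]].

W = [[1, -5, 1], [-5, -5, 3]]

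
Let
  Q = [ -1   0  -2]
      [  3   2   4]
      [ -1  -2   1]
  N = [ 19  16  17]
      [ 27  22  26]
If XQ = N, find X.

Q is on the right of X, so right-multiply by Q⁻¹: X = NQ⁻¹.
det Q = -2, so Q⁻¹ = [[-5, -2, -2], [7/2, 3/2, 1], [2, 1, 1]].
X = NQ⁻¹ = [[19, 16, 17], [27, 22, 26]] · [[-5, -2, -2], [7/2, 3/2, 1], [2, 1, 1]] = [[-5, 3, -5], [-6, 5, -6]].

X = [[-5, 3, -5], [-6, 5, -6]]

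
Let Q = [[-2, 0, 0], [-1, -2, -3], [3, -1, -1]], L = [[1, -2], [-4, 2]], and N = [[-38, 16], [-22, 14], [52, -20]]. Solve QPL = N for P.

P = [[-1, -5], [0, -3], [1, 2]]

Left-multiply by Q⁻¹ and right-multiply by L⁻¹: P = Q⁻¹NL⁻¹.
det Q = 2; the adjugate gives Q⁻¹ = [[-1/2, 0, 0], [-5, 1, -3], [7/2, -1, 2]].
det L = -6; the adjugate gives L⁻¹ = [[-1/3, -1/3], [-2/3, -1/6]].
Q⁻¹N = [[19, -8], [12, -6], [-7, 2]].
P = (Q⁻¹N)L⁻¹ = [[-1, -5], [0, -3], [1, 2]].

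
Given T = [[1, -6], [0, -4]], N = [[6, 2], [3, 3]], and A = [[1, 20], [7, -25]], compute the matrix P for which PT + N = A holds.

PT = A − N = [[-5, 18], [4, -28]].
Since T sits to the right of P, P = (A − N)T⁻¹.
det T = -4, so T⁻¹ = [[1, -3/2], [0, -1/4]].
P = (A − N)T⁻¹ = [[-5, 3], [4, 1]].

P = [[-5, 3], [4, 1]]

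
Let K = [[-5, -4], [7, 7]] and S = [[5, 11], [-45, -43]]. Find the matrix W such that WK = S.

K is on the right of W, so right-multiply by K⁻¹: W = SK⁻¹.
K has determinant -7; K⁻¹ = [[-1, -4/7], [1, 5/7]].
W = SK⁻¹ = [[5, 11], [-45, -43]] · [[-1, -4/7], [1, 5/7]] = [[6, 5], [2, -5]].

W = [[6, 5], [2, -5]]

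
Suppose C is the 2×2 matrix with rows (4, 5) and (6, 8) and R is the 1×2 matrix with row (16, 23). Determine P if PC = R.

Since C sits to the right of P, P = RC⁻¹.
det C = 2; the adjugate gives C⁻¹ = [[4, -5/2], [-3, 2]].
P = RC⁻¹ = [[16, 23]] · [[4, -5/2], [-3, 2]] = [[-5, 6]].

P = [[-5, 6]]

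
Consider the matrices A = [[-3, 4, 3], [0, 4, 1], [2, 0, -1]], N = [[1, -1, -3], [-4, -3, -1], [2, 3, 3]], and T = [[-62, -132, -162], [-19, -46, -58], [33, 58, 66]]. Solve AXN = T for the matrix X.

X = [[-3, -4, 5], [0, 0, -4], [1, -5, -4]]

Isolating X: multiply by A⁻¹ from the left and N⁻¹ from the right, so X = A⁻¹TN⁻¹.
det A = -4, so A⁻¹ = [[1, -1, 2], [-1/2, 3/4, -3/4], [2, -2, 3]].
det N = 2; the adjugate gives N⁻¹ = [[-3, -3, -4], [5, 9/2, 13/2], [-3, -5/2, -7/2]].
A⁻¹T = [[23, 30, 28], [-8, -12, -12], [13, 2, -10]].
X = (A⁻¹T)N⁻¹ = [[-3, -4, 5], [0, 0, -4], [1, -5, -4]].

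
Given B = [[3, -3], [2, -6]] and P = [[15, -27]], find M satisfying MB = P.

M = [[3, 3]]

Since B sits to the right of M, M = PB⁻¹.
B has determinant -12; B⁻¹ = [[1/2, -1/4], [1/6, -1/4]].
M = PB⁻¹ = [[15, -27]] · [[1/2, -1/4], [1/6, -1/4]] = [[3, 3]].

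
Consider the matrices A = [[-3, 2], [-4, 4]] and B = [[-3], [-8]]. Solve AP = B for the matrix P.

Since A multiplies P on the left, P = A⁻¹B.
det A = -4; the adjugate gives A⁻¹ = [[-1, 1/2], [-1, 3/4]].
P = A⁻¹B = [[-1, 1/2], [-1, 3/4]] · [[-3], [-8]] = [[-1], [-3]].

P = [[-1], [-3]]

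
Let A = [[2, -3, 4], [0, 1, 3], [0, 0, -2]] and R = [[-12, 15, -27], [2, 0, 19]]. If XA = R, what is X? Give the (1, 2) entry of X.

A is on the right of X, so right-multiply by A⁻¹: X = RA⁻¹.
A has determinant -4; A⁻¹ = [[1/2, 3/2, 13/4], [0, 1, 3/2], [0, 0, -1/2]].
X = RA⁻¹ = [[-12, 15, -27], [2, 0, 19]] · [[1/2, 3/2, 13/4], [0, 1, 3/2], [0, 0, -1/2]] = [[-6, -3, -3], [1, 3, -3]].

-3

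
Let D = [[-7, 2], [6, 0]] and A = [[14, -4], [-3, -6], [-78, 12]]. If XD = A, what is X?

Right-multiplying both sides by D⁻¹ gives X = AD⁻¹.
det D = -12, so D⁻¹ = [[0, 1/6], [1/2, 7/12]].
X = AD⁻¹ = [[14, -4], [-3, -6], [-78, 12]] · [[0, 1/6], [1/2, 7/12]] = [[-2, 0], [-3, -4], [6, -6]].

X = [[-2, 0], [-3, -4], [6, -6]]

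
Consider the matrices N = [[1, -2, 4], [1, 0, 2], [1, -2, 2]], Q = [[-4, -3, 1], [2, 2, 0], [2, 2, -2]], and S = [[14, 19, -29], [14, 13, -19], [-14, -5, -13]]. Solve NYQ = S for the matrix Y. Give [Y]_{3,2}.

Left-multiply by N⁻¹ and right-multiply by Q⁻¹: Y = N⁻¹SQ⁻¹.
det N = -4, so N⁻¹ = [[-1, 1, 1], [0, 1/2, -1/2], [1/2, 0, -1/2]].
Q has determinant 4; Q⁻¹ = [[-1, -1, -1/2], [1, 3/2, 1/2], [0, 1/2, -1/2]].
N⁻¹S = [[-14, -11, -3], [14, 9, -3], [14, 12, -8]].
Y = (N⁻¹S)Q⁻¹ = [[3, -4, 3], [-5, -2, -1], [-2, 0, 3]].

0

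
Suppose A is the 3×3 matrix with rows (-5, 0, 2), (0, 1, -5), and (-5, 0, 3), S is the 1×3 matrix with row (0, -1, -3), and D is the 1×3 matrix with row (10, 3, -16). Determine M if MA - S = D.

M = [[3, 2, -5]]

MA = D + S = [[10, 2, -19]].
A is on the right of M, so right-multiply by A⁻¹: M = (D + S)A⁻¹.
det A = -5, so A⁻¹ = [[-3/5, 0, 2/5], [-5, 1, 5], [-1, 0, 1]].
M = (D + S)A⁻¹ = [[3, 2, -5]].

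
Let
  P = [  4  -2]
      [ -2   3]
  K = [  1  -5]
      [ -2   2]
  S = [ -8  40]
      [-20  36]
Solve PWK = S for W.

Left-multiply by P⁻¹ and right-multiply by K⁻¹: W = P⁻¹SK⁻¹.
det P = 8; the adjugate gives P⁻¹ = [[3/8, 1/4], [1/4, 1/2]].
det K = -8; the adjugate gives K⁻¹ = [[-1/4, -5/8], [-1/4, -1/8]].
P⁻¹S = [[-8, 24], [-12, 28]].
W = (P⁻¹S)K⁻¹ = [[-4, 2], [-4, 4]].

W = [[-4, 2], [-4, 4]]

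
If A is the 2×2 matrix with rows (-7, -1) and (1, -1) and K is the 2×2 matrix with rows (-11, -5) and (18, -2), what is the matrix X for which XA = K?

A is on the right of X, so right-multiply by A⁻¹: X = KA⁻¹.
det A = 8, so A⁻¹ = [[-1/8, 1/8], [-1/8, -7/8]].
X = KA⁻¹ = [[-11, -5], [18, -2]] · [[-1/8, 1/8], [-1/8, -7/8]] = [[2, 3], [-2, 4]].

X = [[2, 3], [-2, 4]]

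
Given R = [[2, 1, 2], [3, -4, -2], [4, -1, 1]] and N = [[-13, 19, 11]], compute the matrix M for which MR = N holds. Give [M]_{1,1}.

4

Right-multiplying both sides by R⁻¹ gives M = NR⁻¹.
R has determinant 3; R⁻¹ = [[-2, -1, 2], [-11/3, -2, 10/3], [13/3, 2, -11/3]].
M = NR⁻¹ = [[-13, 19, 11]] · [[-2, -1, 2], [-11/3, -2, 10/3], [13/3, 2, -11/3]] = [[4, -3, -3]].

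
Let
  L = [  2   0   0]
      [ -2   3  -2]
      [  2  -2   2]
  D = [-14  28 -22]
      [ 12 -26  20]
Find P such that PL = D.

Since L sits to the right of P, P = DL⁻¹.
det L = 4, so L⁻¹ = [[1/2, 0, 0], [0, 1, 1], [-1/2, 1, 3/2]].
P = DL⁻¹ = [[-14, 28, -22], [12, -26, 20]] · [[1/2, 0, 0], [0, 1, 1], [-1/2, 1, 3/2]] = [[4, 6, -5], [-4, -6, 4]].

P = [[4, 6, -5], [-4, -6, 4]]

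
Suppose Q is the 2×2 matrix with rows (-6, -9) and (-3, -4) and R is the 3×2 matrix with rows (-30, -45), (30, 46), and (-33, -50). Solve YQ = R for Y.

Y = [[5, 0], [-6, 2], [6, -1]]

Since Q sits to the right of Y, Y = RQ⁻¹.
det Q = -3; the adjugate gives Q⁻¹ = [[4/3, -3], [-1, 2]].
Y = RQ⁻¹ = [[-30, -45], [30, 46], [-33, -50]] · [[4/3, -3], [-1, 2]] = [[5, 0], [-6, 2], [6, -1]].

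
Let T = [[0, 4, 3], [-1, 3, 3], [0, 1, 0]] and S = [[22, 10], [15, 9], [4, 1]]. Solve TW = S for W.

W = [[3, 0], [4, 1], [2, 2]]

Since T multiplies W on the left, W = T⁻¹S.
det T = -3, so T⁻¹ = [[1, -1, -1], [0, 0, 1], [1/3, 0, -4/3]].
W = T⁻¹S = [[1, -1, -1], [0, 0, 1], [1/3, 0, -4/3]] · [[22, 10], [15, 9], [4, 1]] = [[3, 0], [4, 1], [2, 2]].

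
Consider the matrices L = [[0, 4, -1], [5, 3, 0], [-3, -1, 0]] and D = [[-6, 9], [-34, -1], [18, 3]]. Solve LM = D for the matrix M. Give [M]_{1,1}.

-5

Since L multiplies M on the left, M = L⁻¹D.
L has determinant -4; L⁻¹ = [[0, -1/4, -3/4], [0, 3/4, 5/4], [-1, 3, 5]].
M = L⁻¹D = [[0, -1/4, -3/4], [0, 3/4, 5/4], [-1, 3, 5]] · [[-6, 9], [-34, -1], [18, 3]] = [[-5, -2], [-3, 3], [-6, 3]].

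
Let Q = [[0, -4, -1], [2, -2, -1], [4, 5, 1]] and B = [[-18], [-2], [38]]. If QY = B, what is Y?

Q is on the left of Y, so left-multiply by Q⁻¹: Y = Q⁻¹B.
det Q = 6; the adjugate gives Q⁻¹ = [[1/2, -1/6, 1/3], [-1, 2/3, -1/3], [3, -8/3, 4/3]].
Y = Q⁻¹B = [[1/2, -1/6, 1/3], [-1, 2/3, -1/3], [3, -8/3, 4/3]] · [[-18], [-2], [38]] = [[4], [4], [2]].

Y = [[4], [4], [2]]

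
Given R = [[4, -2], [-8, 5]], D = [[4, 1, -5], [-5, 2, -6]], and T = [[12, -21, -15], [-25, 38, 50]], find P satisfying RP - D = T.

P = [[5, -5, -3], [2, 0, 4]]

RP = T + D = [[16, -20, -20], [-30, 40, 44]].
Since R multiplies P on the left, P = R⁻¹(T + D).
det R = 4, so R⁻¹ = [[5/4, 1/2], [2, 1]].
P = R⁻¹(T + D) = [[5, -5, -3], [2, 0, 4]].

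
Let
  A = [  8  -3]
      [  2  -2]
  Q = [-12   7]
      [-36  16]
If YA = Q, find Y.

Y = [[-1, -2], [-4, -2]]

Right-multiplying both sides by A⁻¹ gives Y = QA⁻¹.
A has determinant -10; A⁻¹ = [[1/5, -3/10], [1/5, -4/5]].
Y = QA⁻¹ = [[-12, 7], [-36, 16]] · [[1/5, -3/10], [1/5, -4/5]] = [[-1, -2], [-4, -2]].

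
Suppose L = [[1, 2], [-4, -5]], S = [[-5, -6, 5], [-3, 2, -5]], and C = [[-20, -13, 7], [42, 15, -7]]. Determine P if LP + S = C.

LP = C − S = [[-15, -7, 2], [45, 13, -2]].
Left-multiplying both sides by L⁻¹ gives P = L⁻¹(C − S).
det L = 3; the adjugate gives L⁻¹ = [[-5/3, -2/3], [4/3, 1/3]].
P = L⁻¹(C − S) = [[-5, 3, -2], [-5, -5, 2]].

P = [[-5, 3, -2], [-5, -5, 2]]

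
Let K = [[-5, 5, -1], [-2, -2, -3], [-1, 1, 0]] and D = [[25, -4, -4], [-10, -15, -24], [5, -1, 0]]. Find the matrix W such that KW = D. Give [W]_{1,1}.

0

K is on the left of W, so left-multiply by K⁻¹: W = K⁻¹D.
det K = 4, so K⁻¹ = [[3/4, -1/4, -17/4], [3/4, -1/4, -13/4], [-1, 0, 5]].
W = K⁻¹D = [[3/4, -1/4, -17/4], [3/4, -1/4, -13/4], [-1, 0, 5]] · [[25, -4, -4], [-10, -15, -24], [5, -1, 0]] = [[0, 5, 3], [5, 4, 3], [0, -1, 4]].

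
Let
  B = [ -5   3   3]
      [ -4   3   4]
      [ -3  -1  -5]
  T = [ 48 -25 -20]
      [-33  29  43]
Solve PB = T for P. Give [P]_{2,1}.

Right-multiplying both sides by B⁻¹ gives P = TB⁻¹.
det B = -2, so B⁻¹ = [[11/2, -6, -3/2], [16, -17, -4], [-13/2, 7, 3/2]].
P = TB⁻¹ = [[48, -25, -20], [-33, 29, 43]] · [[11/2, -6, -3/2], [16, -17, -4], [-13/2, 7, 3/2]] = [[-6, -3, -2], [3, 6, -2]].

3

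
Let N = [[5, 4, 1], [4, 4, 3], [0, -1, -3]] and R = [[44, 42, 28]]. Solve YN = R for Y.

Y = [[4, 6, -2]]

Right-multiplying both sides by N⁻¹ gives Y = RN⁻¹.
N has determinant -1; N⁻¹ = [[9, -11, -8], [-12, 15, 11], [4, -5, -4]].
Y = RN⁻¹ = [[44, 42, 28]] · [[9, -11, -8], [-12, 15, 11], [4, -5, -4]] = [[4, 6, -2]].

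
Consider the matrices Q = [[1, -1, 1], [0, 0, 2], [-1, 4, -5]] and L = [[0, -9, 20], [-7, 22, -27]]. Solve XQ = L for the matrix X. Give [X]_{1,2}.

4

Right-multiplying both sides by Q⁻¹ gives X = LQ⁻¹.
Q has determinant -6; Q⁻¹ = [[4/3, 1/6, 1/3], [1/3, 2/3, 1/3], [0, 1/2, 0]].
X = LQ⁻¹ = [[0, -9, 20], [-7, 22, -27]] · [[4/3, 1/6, 1/3], [1/3, 2/3, 1/3], [0, 1/2, 0]] = [[-3, 4, -3], [-2, 0, 5]].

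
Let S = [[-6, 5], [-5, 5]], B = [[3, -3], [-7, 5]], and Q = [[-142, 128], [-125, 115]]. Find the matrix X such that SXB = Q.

X = [[1, -2], [-5, -1]]

X = S⁻¹QB⁻¹ (apply S⁻¹ on the left and B⁻¹ on the right).
det S = -5; the adjugate gives S⁻¹ = [[-1, 1], [-1, 6/5]].
B has determinant -6; B⁻¹ = [[-5/6, -1/2], [-7/6, -1/2]].
S⁻¹Q = [[17, -13], [-8, 10]].
X = (S⁻¹Q)B⁻¹ = [[1, -2], [-5, -1]].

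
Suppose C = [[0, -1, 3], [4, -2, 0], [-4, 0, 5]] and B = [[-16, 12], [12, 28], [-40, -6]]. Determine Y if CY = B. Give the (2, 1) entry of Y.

4

Left-multiplying both sides by C⁻¹ gives Y = C⁻¹B.
det C = -4, so C⁻¹ = [[5/2, -5/4, -3/2], [5, -3, -3], [2, -1, -1]].
Y = C⁻¹B = [[5/2, -5/4, -3/2], [5, -3, -3], [2, -1, -1]] · [[-16, 12], [12, 28], [-40, -6]] = [[5, 4], [4, -6], [-4, 2]].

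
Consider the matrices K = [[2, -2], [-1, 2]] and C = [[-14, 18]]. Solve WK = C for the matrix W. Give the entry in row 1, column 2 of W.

K is on the right of W, so right-multiply by K⁻¹: W = CK⁻¹.
det K = 2, so K⁻¹ = [[1, 1], [1/2, 1]].
W = CK⁻¹ = [[-14, 18]] · [[1, 1], [1/2, 1]] = [[-5, 4]].

4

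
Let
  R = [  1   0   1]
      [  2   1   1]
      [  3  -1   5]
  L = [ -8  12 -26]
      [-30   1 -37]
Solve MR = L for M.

Right-multiplying both sides by R⁻¹ gives M = LR⁻¹.
det R = 1; the adjugate gives R⁻¹ = [[6, -1, -1], [-7, 2, 1], [-5, 1, 1]].
M = LR⁻¹ = [[-8, 12, -26], [-30, 1, -37]] · [[6, -1, -1], [-7, 2, 1], [-5, 1, 1]] = [[-2, 6, -6], [-2, -5, -6]].

M = [[-2, 6, -6], [-2, -5, -6]]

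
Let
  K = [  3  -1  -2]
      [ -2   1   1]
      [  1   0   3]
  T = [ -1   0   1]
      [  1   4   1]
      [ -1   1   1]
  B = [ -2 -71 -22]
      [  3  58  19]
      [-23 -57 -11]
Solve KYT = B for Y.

Isolating Y: multiply by K⁻¹ from the left and T⁻¹ from the right, so Y = K⁻¹BT⁻¹.
K has determinant 4; K⁻¹ = [[3/4, 3/4, 1/4], [7/4, 11/4, 1/4], [-1/4, -1/4, 1/4]].
det T = 2; the adjugate gives T⁻¹ = [[3/2, 1/2, -2], [-1, 0, 1], [5/2, 1/2, -2]].
K⁻¹B = [[-5, -24, -5], [-1, 21, 11], [-6, -11, -2]].
Y = (K⁻¹B)T⁻¹ = [[4, -5, -4], [5, 5, 1], [-3, -4, 5]].

Y = [[4, -5, -4], [5, 5, 1], [-3, -4, 5]]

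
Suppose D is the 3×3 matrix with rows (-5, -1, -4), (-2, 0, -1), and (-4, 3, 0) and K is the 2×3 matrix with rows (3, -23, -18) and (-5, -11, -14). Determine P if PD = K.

D is on the right of P, so right-multiply by D⁻¹: P = KD⁻¹.
D has determinant 5; D⁻¹ = [[3/5, -12/5, 1/5], [4/5, -16/5, 3/5], [-6/5, 19/5, -2/5]].
P = KD⁻¹ = [[3, -23, -18], [-5, -11, -14]] · [[3/5, -12/5, 1/5], [4/5, -16/5, 3/5], [-6/5, 19/5, -2/5]] = [[5, -2, -6], [5, -6, -2]].

P = [[5, -2, -6], [5, -6, -2]]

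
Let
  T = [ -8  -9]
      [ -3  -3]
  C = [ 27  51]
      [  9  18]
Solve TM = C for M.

Since T multiplies M on the left, M = T⁻¹C.
T has determinant -3; T⁻¹ = [[1, -3], [-1, 8/3]].
M = T⁻¹C = [[1, -3], [-1, 8/3]] · [[27, 51], [9, 18]] = [[0, -3], [-3, -3]].

M = [[0, -3], [-3, -3]]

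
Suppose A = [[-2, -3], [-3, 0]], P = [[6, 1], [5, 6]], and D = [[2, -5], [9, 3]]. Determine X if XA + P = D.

X = [[2, 0], [1, -2]]

XA = D − P = [[-4, -6], [4, -3]].
Right-multiplying both sides by A⁻¹ gives X = (D − P)A⁻¹.
det A = -9; the adjugate gives A⁻¹ = [[0, -1/3], [-1/3, 2/9]].
X = (D − P)A⁻¹ = [[2, 0], [1, -2]].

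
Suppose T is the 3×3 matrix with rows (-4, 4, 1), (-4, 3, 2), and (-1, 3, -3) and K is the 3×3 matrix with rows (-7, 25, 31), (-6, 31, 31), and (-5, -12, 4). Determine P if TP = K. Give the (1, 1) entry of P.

2

Left-multiplying both sides by T⁻¹ gives P = T⁻¹K.
T has determinant -5; T⁻¹ = [[3, -3, -1], [14/5, -13/5, -4/5], [9/5, -8/5, -4/5]].
P = T⁻¹K = [[3, -3, -1], [14/5, -13/5, -4/5], [9/5, -8/5, -4/5]] · [[-7, 25, 31], [-6, 31, 31], [-5, -12, 4]] = [[2, -6, -4], [0, -1, 3], [1, 5, 3]].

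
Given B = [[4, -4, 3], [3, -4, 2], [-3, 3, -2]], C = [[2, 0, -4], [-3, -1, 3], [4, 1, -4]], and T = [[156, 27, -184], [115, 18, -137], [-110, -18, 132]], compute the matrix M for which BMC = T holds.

M = B⁻¹TC⁻¹ (apply B⁻¹ on the left and C⁻¹ on the right).
det B = -1, so B⁻¹ = [[-2, -1, -4], [0, -1, -1], [3, 0, 4]].
det C = -2; the adjugate gives C⁻¹ = [[-1/2, 2, 2], [0, -4, -3], [-1/2, 1, 1]].
B⁻¹T = [[13, 0, -23], [-5, 0, 5], [28, 9, -24]].
M = (B⁻¹T)C⁻¹ = [[5, 3, 3], [0, -5, -5], [-2, -4, 5]].

M = [[5, 3, 3], [0, -5, -5], [-2, -4, 5]]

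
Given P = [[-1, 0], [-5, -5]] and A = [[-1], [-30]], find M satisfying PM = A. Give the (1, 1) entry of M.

1

Since P multiplies M on the left, M = P⁻¹A.
det P = 5, so P⁻¹ = [[-1, 0], [1, -1/5]].
M = P⁻¹A = [[-1, 0], [1, -1/5]] · [[-1], [-30]] = [[1], [5]].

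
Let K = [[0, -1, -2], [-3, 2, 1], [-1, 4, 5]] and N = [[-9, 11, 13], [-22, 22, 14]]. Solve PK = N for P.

P = [[-5, 3, 0], [6, 6, 4]]

Since K sits to the right of P, P = NK⁻¹.
det K = 6; the adjugate gives K⁻¹ = [[1, -1/2, 1/2], [7/3, -1/3, 1], [-5/3, 1/6, -1/2]].
P = NK⁻¹ = [[-9, 11, 13], [-22, 22, 14]] · [[1, -1/2, 1/2], [7/3, -1/3, 1], [-5/3, 1/6, -1/2]] = [[-5, 3, 0], [6, 6, 4]].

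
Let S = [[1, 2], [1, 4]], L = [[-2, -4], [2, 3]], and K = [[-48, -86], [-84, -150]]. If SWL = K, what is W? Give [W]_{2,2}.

Isolating W: multiply by S⁻¹ from the left and L⁻¹ from the right, so W = S⁻¹KL⁻¹.
det S = 2, so S⁻¹ = [[2, -1], [-1/2, 1/2]].
L has determinant 2; L⁻¹ = [[3/2, 2], [-1, -1]].
S⁻¹K = [[-12, -22], [-18, -32]].
W = (S⁻¹K)L⁻¹ = [[4, -2], [5, -4]].

-4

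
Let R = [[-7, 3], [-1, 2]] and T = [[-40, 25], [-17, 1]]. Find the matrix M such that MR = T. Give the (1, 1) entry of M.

5

Since R sits to the right of M, M = TR⁻¹.
det R = -11; the adjugate gives R⁻¹ = [[-2/11, 3/11], [-1/11, 7/11]].
M = TR⁻¹ = [[-40, 25], [-17, 1]] · [[-2/11, 3/11], [-1/11, 7/11]] = [[5, 5], [3, -4]].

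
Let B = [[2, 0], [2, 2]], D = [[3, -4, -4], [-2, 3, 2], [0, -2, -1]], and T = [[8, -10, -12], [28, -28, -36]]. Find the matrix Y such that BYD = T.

Y = [[2, 1, 0], [4, 1, -2]]

Left-multiply by B⁻¹ and right-multiply by D⁻¹: Y = B⁻¹TD⁻¹.
B has determinant 4; B⁻¹ = [[1/2, 0], [-1/2, 1/2]].
D has determinant -5; D⁻¹ = [[-1/5, -4/5, -4/5], [2/5, 3/5, -2/5], [-4/5, -6/5, -1/5]].
B⁻¹T = [[4, -5, -6], [10, -9, -12]].
Y = (B⁻¹T)D⁻¹ = [[2, 1, 0], [4, 1, -2]].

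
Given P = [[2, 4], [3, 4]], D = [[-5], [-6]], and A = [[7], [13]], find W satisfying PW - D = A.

PW = A + D = [[2], [7]].
Since P multiplies W on the left, W = P⁻¹(A + D).
P has determinant -4; P⁻¹ = [[-1, 1], [3/4, -1/2]].
W = P⁻¹(A + D) = [[5], [-2]].

W = [[5], [-2]]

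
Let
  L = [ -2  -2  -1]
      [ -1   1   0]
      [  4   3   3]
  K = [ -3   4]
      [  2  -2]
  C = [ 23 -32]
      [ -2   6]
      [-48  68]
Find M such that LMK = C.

M = [[-1, -3], [3, 2], [5, 4]]

M = L⁻¹CK⁻¹ (apply L⁻¹ on the left and K⁻¹ on the right).
det L = -5, so L⁻¹ = [[-3/5, -3/5, -1/5], [-3/5, 2/5, -1/5], [7/5, 2/5, 4/5]].
det K = -2, so K⁻¹ = [[1, 2], [1, 3/2]].
L⁻¹C = [[-3, 2], [-5, 8], [-7, 12]].
M = (L⁻¹C)K⁻¹ = [[-1, -3], [3, 2], [5, 4]].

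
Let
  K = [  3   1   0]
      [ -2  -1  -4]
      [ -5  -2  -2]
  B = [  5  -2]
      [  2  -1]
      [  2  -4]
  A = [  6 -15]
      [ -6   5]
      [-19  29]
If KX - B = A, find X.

X = [[3, -5], [2, -2], [-1, 2]]

KX = A + B = [[11, -17], [-4, 4], [-17, 25]].
K is on the left of X, so left-multiply by K⁻¹: X = K⁻¹(A + B).
K has determinant -2; K⁻¹ = [[3, -1, 2], [-8, 3, -6], [1/2, -1/2, 1/2]].
X = K⁻¹(A + B) = [[3, -5], [2, -2], [-1, 2]].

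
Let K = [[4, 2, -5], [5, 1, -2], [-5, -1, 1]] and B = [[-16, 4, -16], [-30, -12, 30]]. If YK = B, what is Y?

Right-multiplying both sides by K⁻¹ gives Y = BK⁻¹.
det K = 6; the adjugate gives K⁻¹ = [[-1/6, 1/2, 1/6], [5/6, -7/2, -17/6], [0, -1, -1]].
Y = BK⁻¹ = [[-16, 4, -16], [-30, -12, 30]] · [[-1/6, 1/2, 1/6], [5/6, -7/2, -17/6], [0, -1, -1]] = [[6, -6, 2], [-5, -3, -1]].

Y = [[6, -6, 2], [-5, -3, -1]]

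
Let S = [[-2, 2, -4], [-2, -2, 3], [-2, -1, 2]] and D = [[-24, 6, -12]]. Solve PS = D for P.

S is on the right of P, so right-multiply by S⁻¹: P = DS⁻¹.
det S = 6; the adjugate gives S⁻¹ = [[-1/6, 0, -1/3], [-1/3, -2, 7/3], [-1/3, -1, 4/3]].
P = DS⁻¹ = [[-24, 6, -12]] · [[-1/6, 0, -1/3], [-1/3, -2, 7/3], [-1/3, -1, 4/3]] = [[6, 0, 6]].

P = [[6, 0, 6]]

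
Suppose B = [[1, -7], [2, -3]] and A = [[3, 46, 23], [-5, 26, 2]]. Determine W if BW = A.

W = [[-4, 4, -5], [-1, -6, -4]]

Since B multiplies W on the left, W = B⁻¹A.
det B = 11; the adjugate gives B⁻¹ = [[-3/11, 7/11], [-2/11, 1/11]].
W = B⁻¹A = [[-3/11, 7/11], [-2/11, 1/11]] · [[3, 46, 23], [-5, 26, 2]] = [[-4, 4, -5], [-1, -6, -4]].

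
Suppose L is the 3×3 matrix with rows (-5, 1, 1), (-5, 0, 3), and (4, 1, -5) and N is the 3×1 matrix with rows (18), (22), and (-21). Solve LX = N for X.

L is on the left of X, so left-multiply by L⁻¹: X = L⁻¹N.
L has determinant -3; L⁻¹ = [[1, -2, -1], [13/3, -7, -10/3], [5/3, -3, -5/3]].
X = L⁻¹N = [[1, -2, -1], [13/3, -7, -10/3], [5/3, -3, -5/3]] · [[18], [22], [-21]] = [[-5], [-6], [-1]].

X = [[-5], [-6], [-1]]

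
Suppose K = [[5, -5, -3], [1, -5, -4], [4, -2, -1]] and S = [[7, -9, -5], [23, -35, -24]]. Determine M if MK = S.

M = [[4, -1, -3], [4, 3, 0]]

K is on the right of M, so right-multiply by K⁻¹: M = SK⁻¹.
K has determinant 6; K⁻¹ = [[-1/2, 1/6, 5/6], [-5/2, 7/6, 17/6], [3, -5/3, -10/3]].
M = SK⁻¹ = [[7, -9, -5], [23, -35, -24]] · [[-1/2, 1/6, 5/6], [-5/2, 7/6, 17/6], [3, -5/3, -10/3]] = [[4, -1, -3], [4, 3, 0]].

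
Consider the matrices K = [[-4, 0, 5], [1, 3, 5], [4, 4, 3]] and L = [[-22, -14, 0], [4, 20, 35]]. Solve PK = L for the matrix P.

Right-multiplying both sides by K⁻¹ gives P = LK⁻¹.
K has determinant 4; K⁻¹ = [[-11/4, 5, -15/4], [17/4, -8, 25/4], [-2, 4, -3]].
P = LK⁻¹ = [[-22, -14, 0], [4, 20, 35]] · [[-11/4, 5, -15/4], [17/4, -8, 25/4], [-2, 4, -3]] = [[1, 2, -5], [4, 0, 5]].

P = [[1, 2, -5], [4, 0, 5]]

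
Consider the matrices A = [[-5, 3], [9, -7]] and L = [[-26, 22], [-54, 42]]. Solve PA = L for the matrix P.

P = [[-2, -4], [0, -6]]

Right-multiplying both sides by A⁻¹ gives P = LA⁻¹.
det A = 8; the adjugate gives A⁻¹ = [[-7/8, -3/8], [-9/8, -5/8]].
P = LA⁻¹ = [[-26, 22], [-54, 42]] · [[-7/8, -3/8], [-9/8, -5/8]] = [[-2, -4], [0, -6]].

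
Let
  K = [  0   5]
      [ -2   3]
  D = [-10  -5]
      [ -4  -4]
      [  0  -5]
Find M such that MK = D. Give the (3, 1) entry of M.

K is on the right of M, so right-multiply by K⁻¹: M = DK⁻¹.
det K = 10; the adjugate gives K⁻¹ = [[3/10, -1/2], [1/5, 0]].
M = DK⁻¹ = [[-10, -5], [-4, -4], [0, -5]] · [[3/10, -1/2], [1/5, 0]] = [[-4, 5], [-2, 2], [-1, 0]].

-1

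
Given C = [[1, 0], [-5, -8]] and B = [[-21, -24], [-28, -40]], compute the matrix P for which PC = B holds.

Since C sits to the right of P, P = BC⁻¹.
C has determinant -8; C⁻¹ = [[1, 0], [-5/8, -1/8]].
P = BC⁻¹ = [[-21, -24], [-28, -40]] · [[1, 0], [-5/8, -1/8]] = [[-6, 3], [-3, 5]].

P = [[-6, 3], [-3, 5]]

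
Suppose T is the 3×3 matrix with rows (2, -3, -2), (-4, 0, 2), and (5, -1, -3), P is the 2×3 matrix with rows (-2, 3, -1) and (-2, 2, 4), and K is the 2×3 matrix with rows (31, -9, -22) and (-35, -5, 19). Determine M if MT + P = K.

MT = K − P = [[33, -12, -21], [-33, -7, 15]].
Since T sits to the right of M, M = (K − P)T⁻¹.
det T = 2; the adjugate gives T⁻¹ = [[1, -7/2, -3], [-1, 2, 2], [2, -13/2, -6]].
M = (K − P)T⁻¹ = [[3, -3, 3], [4, 4, -5]].

M = [[3, -3, 3], [4, 4, -5]]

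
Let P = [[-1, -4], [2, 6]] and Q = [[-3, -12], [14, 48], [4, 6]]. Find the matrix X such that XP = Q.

P is on the right of X, so right-multiply by P⁻¹: X = QP⁻¹.
det P = 2, so P⁻¹ = [[3, 2], [-1, -1/2]].
X = QP⁻¹ = [[-3, -12], [14, 48], [4, 6]] · [[3, 2], [-1, -1/2]] = [[3, 0], [-6, 4], [6, 5]].

X = [[3, 0], [-6, 4], [6, 5]]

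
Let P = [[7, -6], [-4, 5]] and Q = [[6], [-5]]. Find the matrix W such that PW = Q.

Since P multiplies W on the left, W = P⁻¹Q.
P has determinant 11; P⁻¹ = [[5/11, 6/11], [4/11, 7/11]].
W = P⁻¹Q = [[5/11, 6/11], [4/11, 7/11]] · [[6], [-5]] = [[0], [-1]].

W = [[0], [-1]]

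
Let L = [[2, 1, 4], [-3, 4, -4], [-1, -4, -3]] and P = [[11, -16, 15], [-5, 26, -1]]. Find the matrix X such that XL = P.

X = [[4, -2, 3], [-2, 2, -5]]

Right-multiplying both sides by L⁻¹ gives X = PL⁻¹.
det L = 3, so L⁻¹ = [[-28/3, -13/3, -20/3], [-5/3, -2/3, -4/3], [16/3, 7/3, 11/3]].
X = PL⁻¹ = [[11, -16, 15], [-5, 26, -1]] · [[-28/3, -13/3, -20/3], [-5/3, -2/3, -4/3], [16/3, 7/3, 11/3]] = [[4, -2, 3], [-2, 2, -5]].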